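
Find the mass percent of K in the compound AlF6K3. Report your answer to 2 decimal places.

Molar mass = 1(26.98) + 6(19.00) + 3(39.10) = 258.280 g/mol
Mass of K per mole = 3 × 39.10 = 117.300 g
% K = 117.300 / 258.280 × 100 = 45.42%

45.42%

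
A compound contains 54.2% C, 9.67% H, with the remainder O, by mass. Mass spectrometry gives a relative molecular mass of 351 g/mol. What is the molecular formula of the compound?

Assume 100 g: 54.2 g C, 9.67 g H, 36.13 g O.
C: 54.2 g ÷ 12.01 g/mol = 4.513 mol
H: 9.67 g ÷ 1.008 g/mol = 9.593 mol
O: 36.13 g ÷ 16.00 g/mol = 2.258 mol
Smallest is O at 2.258 mol; normalising gives C 1.999, H 4.248, O 1.000
Multiply by 4: C 7.99, H 16.99, O 4.00 → C8H17O4
Empirical-formula mass = 177.22 g/mol
n = 351 / 177.22 = 1.98 ≈ 2
Molecular formula = (C8H17O4)×2 = C16H34O8

C16H34O8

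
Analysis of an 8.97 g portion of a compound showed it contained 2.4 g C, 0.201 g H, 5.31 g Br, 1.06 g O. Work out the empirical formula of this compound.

Moles — C: 2.4 / 12.01 = 0.1998 mol; H: 0.201 / 1.008 = 0.1994 mol; Br: 5.31 / 79.90 = 0.06646 mol; O: 1.06 / 16.00 = 0.06625 mol
Divide by the smallest (0.06625 mol O): C 3.016, H 3.010, Br 1.003, O 1.000
Ratio ≈ 3:3:1:1, so the empirical formula is C3H3BrO

C3H3BrO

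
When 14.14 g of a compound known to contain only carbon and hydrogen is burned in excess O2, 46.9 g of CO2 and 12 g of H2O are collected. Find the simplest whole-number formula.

C4H5

mol C = 46.9 / 44.01 = 1.066; mass C = 1.066 × 12.01 = 12.80 g
mol H = 2 × (12 / 18.02) = 1.332; mass H = 1.332 × 1.008 = 1.343 g
Divide by the smallest (1.066 mol C): C 1.000, H 1.250
Multiply by 4: C 4.00, H 5.00 → C4H5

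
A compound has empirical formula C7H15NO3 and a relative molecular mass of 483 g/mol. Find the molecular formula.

Empirical-formula mass = 161.20 g/mol
n = 483 / 161.20 = 3.00 ≈ 3
Molecular formula = (C7H15NO3)3 = C21H45N3O9

C21H45N3O9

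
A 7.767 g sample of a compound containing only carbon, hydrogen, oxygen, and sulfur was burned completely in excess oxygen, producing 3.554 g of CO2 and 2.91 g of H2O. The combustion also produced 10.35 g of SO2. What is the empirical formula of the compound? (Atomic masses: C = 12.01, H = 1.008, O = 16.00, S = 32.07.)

mol C = 3.554 / 44.01 = 0.08075; mass C = 0.08075 × 12.01 = 0.9699 g
mol H = 2 × (2.91 / 18.02) = 0.3230; mass H = 0.3230 × 1.008 = 0.3256 g
mol S = 10.35 / 64.07 = 0.1615; mass S = 5.181 g
mass O = 7.767 − (6.476) = 1.291 g → mol O = 0.08068
Ratios (÷ 0.08068): C 1.001, H 4.003, O 1.000, S 2.002
Ratio ≈ 1:4:1:2, so the empirical formula is CH4OS2

CH4OS2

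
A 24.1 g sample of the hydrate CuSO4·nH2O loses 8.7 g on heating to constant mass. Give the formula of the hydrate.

CuSO4·5H2O

Mass of anhydrous CuSO4 = 24.1 − 8.7 = 15.4 g
mol H2O = 8.7 / 18.02 = 0.4828
Molar mass of CuSO4 = 159.62 g/mol → mol CuSO4 = 15.4 / 159.62 = 0.09648
n = 0.4828 / 0.09648 = 5.00 ≈ 5 → CuSO4·5H2O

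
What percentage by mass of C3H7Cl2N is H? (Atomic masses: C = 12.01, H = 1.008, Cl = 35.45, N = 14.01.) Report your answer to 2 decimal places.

Molar mass = 3(12.01) + 7(1.008) + 2(35.45) + 1(14.01) = 127.996 g/mol
Mass of H per mole = 7 × 1.008 = 7.056 g
% H = 7.056 / 127.996 × 100 = 5.51%

5.51%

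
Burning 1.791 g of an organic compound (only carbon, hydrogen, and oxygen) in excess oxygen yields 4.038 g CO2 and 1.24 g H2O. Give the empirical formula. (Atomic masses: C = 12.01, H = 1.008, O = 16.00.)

mol C = 4.038 / 44.01 = 0.09175; mass C = 0.09175 × 12.01 = 1.102 g
mol H = 2 × (1.24 / 18.02) = 0.1376; mass H = 0.1376 × 1.008 = 0.1387 g
mass O = 1.791 − (1.241) = 0.5503 g → mol O = 0.03440
Smallest is O at 0.0344 mol; normalising gives C 2.668, H 4.001, O 1.000
×3: C 8.00, H 12.00, O 3.00 → C8H12O3

C8H12O3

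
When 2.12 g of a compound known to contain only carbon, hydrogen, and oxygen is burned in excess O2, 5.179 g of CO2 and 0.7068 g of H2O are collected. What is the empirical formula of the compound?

mol C = 5.179 / 44.01 = 0.1177; mass C = 0.1177 × 12.01 = 1.413 g
mol H = 2 × (0.7068 / 18.02) = 0.07845; mass H = 0.07845 × 1.008 = 0.07907 g
mass O = 2.12 − (1.492) = 0.6276 g → mol O = 0.03923
Smallest is O at 0.03923 mol; normalising gives C 3.000, H 2.000, O 1.000
→ C3H2O

C3H2O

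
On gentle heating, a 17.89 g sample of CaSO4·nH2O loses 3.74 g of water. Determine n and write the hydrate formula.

Mass of anhydrous CaSO4 = 17.89 − 3.74 = 14.15 g
mol H2O = 3.74 / 18.02 = 0.2075
Molar mass of CaSO4 = 136.15 g/mol → mol CaSO4 = 14.15 / 136.15 = 0.1039
n = 0.2075 / 0.1039 = 2.00 ≈ 2 → CaSO4·2H2O

CaSO4·2H2O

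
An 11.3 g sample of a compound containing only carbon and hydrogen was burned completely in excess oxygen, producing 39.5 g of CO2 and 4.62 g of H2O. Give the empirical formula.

mol C = 39.5 / 44.01 = 0.8975; mass C = 0.8975 × 12.01 = 10.78 g
mol H = 2 × (4.62 / 18.02) = 0.5128; mass H = 0.5128 × 1.008 = 0.5169 g
Ratios (÷ 0.5128): C 1.750, H 1.000
Multiply by 4: C 7.00, H 4.00 → C7H4

C7H4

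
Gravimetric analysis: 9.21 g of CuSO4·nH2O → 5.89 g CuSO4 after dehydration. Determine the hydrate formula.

Mass of water lost = 9.21 − 5.89 = 3.32 g → 3.32 / 18.02 = 0.1842 mol H2O
Molar mass of CuSO4 = 159.62 g/mol → mol CuSO4 = 5.89 / 159.62 = 0.0369
n = 0.1842 / 0.0369 = 4.99 ≈ 5 → CuSO4·5H2O

CuSO4·5H2O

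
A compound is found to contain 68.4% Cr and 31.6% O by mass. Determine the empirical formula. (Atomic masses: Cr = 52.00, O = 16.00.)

Cr2O3

Assume 100 g: 68.4 g Cr, 31.6 g O.
n(Cr) = 68.4/52.00 = 1.315, n(O) = 31.6/16.00 = 1.975
Divide by the smallest (1.315 mol Cr): Cr 1.000, O 1.501
Multiply by 2: Cr 2.00, O 3.00 → Cr2O3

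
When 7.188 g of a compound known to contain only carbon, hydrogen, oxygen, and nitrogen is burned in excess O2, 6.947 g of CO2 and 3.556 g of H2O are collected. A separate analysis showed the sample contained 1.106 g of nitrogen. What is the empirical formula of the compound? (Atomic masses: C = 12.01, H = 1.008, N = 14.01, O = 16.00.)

C2H5NO3

mol C = 6.947 / 44.01 = 0.1579; mass C = 0.1579 × 12.01 = 1.896 g
mol H = 2 × (3.556 / 18.02) = 0.3947; mass H = 0.3947 × 1.008 = 0.3978 g
mol N = 1.106 / 14.01 = 0.07894
mass O = 7.188 − (3.400) = 3.788 g → mol O = 0.2368
Smallest is N at 0.07894 mol; normalising gives C 2.000, H 4.999, N 1.000, O 2.999
Ratio ≈ 2:5:1:3, so the empirical formula is C2H5NO3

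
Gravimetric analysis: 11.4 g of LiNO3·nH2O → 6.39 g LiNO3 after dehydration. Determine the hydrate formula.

Mass of water lost = 11.4 − 6.39 = 5.01 g → 5.01 / 18.02 = 0.278 mol H2O
Molar mass of LiNO3 = 68.95 g/mol → mol LiNO3 = 6.39 / 68.95 = 0.09268
n = 0.278 / 0.09268 = 3.00 ≈ 3 → LiNO3·3H2O

LiNO3·3H2O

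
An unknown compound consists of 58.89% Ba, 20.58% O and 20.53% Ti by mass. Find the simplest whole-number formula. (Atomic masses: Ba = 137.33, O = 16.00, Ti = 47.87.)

BaO3Ti

Assume 100 g: 58.89 g Ba, 20.58 g O, 20.53 g Ti.
n(Ba) = 58.89/137.33 = 0.4288, n(O) = 20.58/16.00 = 1.286, n(Ti) = 20.53/47.87 = 0.4289
Smallest is Ba at 0.4288 mol; normalising gives Ba 1.000, O 3.000, Ti 1.000
Ratio ≈ 1:3:1, so the empirical formula is BaO3Ti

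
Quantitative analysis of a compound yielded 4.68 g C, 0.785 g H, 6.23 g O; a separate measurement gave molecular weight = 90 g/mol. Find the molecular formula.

C3H6O3

n(C) = 4.68/12.01 = 0.3897, n(H) = 0.785/1.008 = 0.7788, n(O) = 6.23/16.00 = 0.3894
Divide by the smallest (0.3894 mol O): C 1.001, H 2.000, O 1.000
≈ 1:2:1 → CH2O
Empirical-formula mass = 30.03 g/mol
n = 90 / 30.03 = 3.00 ≈ 3
Molecular formula = (CH2O)×3 = C3H6O3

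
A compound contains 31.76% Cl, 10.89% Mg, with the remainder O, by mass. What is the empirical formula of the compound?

Cl2MgO8

Assume 100 g: 31.76 g Cl, 10.89 g Mg, 57.35 g O.
Cl: 31.76 g ÷ 35.45 g/mol = 0.8959 mol
Mg: 10.89 g ÷ 24.31 g/mol = 0.448 mol
O: 57.35 g ÷ 16.00 g/mol = 3.584 mol
Divide by the smallest (0.448 mol Mg): Cl 2.000, Mg 1.000, O 8.001
Ratio ≈ 2:1:8, so the empirical formula is Cl2MgO8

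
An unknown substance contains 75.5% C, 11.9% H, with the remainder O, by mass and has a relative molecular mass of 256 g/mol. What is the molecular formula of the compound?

C16H30O2

Assume 100 g: 75.5 g C, 11.9 g H, 12.6 g O.
C: 75.5 g ÷ 12.01 g/mol = 6.286 mol
H: 11.9 g ÷ 1.008 g/mol = 11.81 mol
O: 12.6 g ÷ 16.00 g/mol = 0.7875 mol
Divide by the smallest (0.7875 mol O): C 7.983, H 14.991, O 1.000
→ C8H15O
Empirical-formula mass = 127.20 g/mol
n = 256 / 127.20 = 2.01 ≈ 2
Molecular formula = (C8H15O)×2 = C16H30O2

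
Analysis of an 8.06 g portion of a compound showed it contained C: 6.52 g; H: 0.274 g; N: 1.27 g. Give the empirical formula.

Moles — C: 6.52 / 12.01 = 0.5429 mol; H: 0.274 / 1.008 = 0.2718 mol; N: 1.27 / 14.01 = 0.09065 mol
Divide by the smallest (0.09065 mol N): C 5.989, H 2.999, N 1.000
→ C6H3N

C6H3N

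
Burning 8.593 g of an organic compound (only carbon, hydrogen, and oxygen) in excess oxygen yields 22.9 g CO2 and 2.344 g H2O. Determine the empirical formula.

C4H2O

mol C = 22.9 / 44.01 = 0.5203; mass C = 0.5203 × 12.01 = 6.249 g
mol H = 2 × (2.344 / 18.02) = 0.2602; mass H = 0.2602 × 1.008 = 0.2622 g
mass O = 8.593 − (6.511) = 2.082 g → mol O = 0.1301
Smallest is O at 0.1301 mol; normalising gives C 4.000, H 2.000, O 1.000
Ratio ≈ 4:2:1, so the empirical formula is C4H2O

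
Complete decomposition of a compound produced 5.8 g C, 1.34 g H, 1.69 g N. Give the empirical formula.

C4H11N

Moles — C: 5.8 / 12.01 = 0.4829 mol; H: 1.34 / 1.008 = 1.329 mol; N: 1.69 / 14.01 = 0.1206 mol
Divide by the smallest (0.1206 mol N): C 4.003, H 11.020, N 1.000
≈ 4:11:1 → C4H11N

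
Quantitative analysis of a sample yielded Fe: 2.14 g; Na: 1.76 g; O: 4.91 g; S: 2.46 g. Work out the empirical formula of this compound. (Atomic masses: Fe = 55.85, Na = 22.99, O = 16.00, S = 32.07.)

FeNa2O8S2

Moles — Fe: 2.14 / 55.85 = 0.03832 mol; Na: 1.76 / 22.99 = 0.07656 mol; O: 4.91 / 16.00 = 0.3069 mol; S: 2.46 / 32.07 = 0.07671 mol
Ratios (÷ 0.03832): Fe 1.000, Na 1.998, O 8.009, S 2.002
→ FeNa2O8S2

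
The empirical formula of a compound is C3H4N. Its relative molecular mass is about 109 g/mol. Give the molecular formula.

Empirical-formula mass = 54.07 g/mol
n = 109 / 54.07 = 2.02 ≈ 2
Molecular formula = (C3H4N)2 = C6H8N2

C6H8N2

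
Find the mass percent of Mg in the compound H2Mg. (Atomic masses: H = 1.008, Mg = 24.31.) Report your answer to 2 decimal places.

Molar mass = 2(1.008) + 1(24.31) = 26.326 g/mol
Mass of Mg per mole = 1 × 24.31 = 24.310 g
% Mg = 24.310 / 26.326 × 100 = 92.34%

92.34%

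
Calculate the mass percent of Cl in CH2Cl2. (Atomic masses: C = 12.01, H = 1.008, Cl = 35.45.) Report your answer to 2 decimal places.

83.48%

Molar mass = 1(12.01) + 2(1.008) + 2(35.45) = 84.926 g/mol
Mass of Cl per mole = 2 × 35.45 = 70.900 g
% Cl = 70.900 / 84.926 × 100 = 83.48%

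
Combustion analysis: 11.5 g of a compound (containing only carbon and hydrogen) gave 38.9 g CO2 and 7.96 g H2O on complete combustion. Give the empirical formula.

mol C = 38.9 / 44.01 = 0.8839; mass C = 0.8839 × 12.01 = 10.62 g
mol H = 2 × (7.96 / 18.02) = 0.8835; mass H = 0.8835 × 1.008 = 0.8905 g
Ratios (÷ 0.8835): C 1.000, H 1.000
→ CH

CH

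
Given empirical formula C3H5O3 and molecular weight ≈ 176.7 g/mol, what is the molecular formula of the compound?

C6H10O6

Empirical-formula mass = 89.07 g/mol
n = 176.7 / 89.07 = 1.98 ≈ 2
Molecular formula = (C3H5O3)2 = C6H10O6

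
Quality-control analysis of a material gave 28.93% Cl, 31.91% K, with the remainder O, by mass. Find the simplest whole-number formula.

Assume 100 g: 28.93 g Cl, 31.91 g K, 39.16 g O.
n(Cl) = 28.93/35.45 = 0.8161, n(K) = 31.91/39.10 = 0.8161, n(O) = 39.16/16.00 = 2.447
Smallest is Cl at 0.8161 mol; normalising gives Cl 1.000, K 1.000, O 2.999
→ ClKO3

ClKO3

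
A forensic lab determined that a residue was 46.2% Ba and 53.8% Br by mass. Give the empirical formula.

Assume 100 g: 46.2 g Ba, 53.8 g Br.
Ba: 46.2 g ÷ 137.33 g/mol = 0.3364 mol
Br: 53.8 g ÷ 79.90 g/mol = 0.6733 mol
Smallest is Ba at 0.3364 mol; normalising gives Ba 1.000, Br 2.002
→ BaBr2

BaBr2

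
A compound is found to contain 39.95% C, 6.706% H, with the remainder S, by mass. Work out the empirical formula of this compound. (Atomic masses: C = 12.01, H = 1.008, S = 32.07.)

Assume 100 g: 39.95 g C, 6.706 g H, 53.344 g S.
n(C) = 39.95/12.01 = 3.326, n(H) = 6.706/1.008 = 6.653, n(S) = 53.344/32.07 = 1.663
Divide by the smallest (1.663 mol S): C 2.000, H 4.000, S 1.000
→ C2H4S

C2H4S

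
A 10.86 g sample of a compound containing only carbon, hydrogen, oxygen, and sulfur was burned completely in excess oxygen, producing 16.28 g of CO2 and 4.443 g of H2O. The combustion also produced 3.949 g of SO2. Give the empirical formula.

C6H8O4S

mol C = 16.28 / 44.01 = 0.3699; mass C = 0.3699 × 12.01 = 4.443 g
mol H = 2 × (4.443 / 18.02) = 0.4931; mass H = 0.4931 × 1.008 = 0.4971 g
mol S = 3.949 / 64.07 = 0.06164; mass S = 1.977 g
mass O = 10.86 − (6.916) = 3.944 g → mol O = 0.2465
Divide by the smallest (0.06164 mol S): C 6.002, H 8.001, O 3.999, S 1.000
→ C6H8O4S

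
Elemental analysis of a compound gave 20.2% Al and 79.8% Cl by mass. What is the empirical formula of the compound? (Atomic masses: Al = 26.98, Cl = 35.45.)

Assume 100 g: 20.2 g Al, 79.8 g Cl.
Al: 20.2 g ÷ 26.98 g/mol = 0.7487 mol
Cl: 79.8 g ÷ 35.45 g/mol = 2.251 mol
Smallest is Al at 0.7487 mol; normalising gives Al 1.000, Cl 3.007
≈ 1:3 → AlCl3

AlCl3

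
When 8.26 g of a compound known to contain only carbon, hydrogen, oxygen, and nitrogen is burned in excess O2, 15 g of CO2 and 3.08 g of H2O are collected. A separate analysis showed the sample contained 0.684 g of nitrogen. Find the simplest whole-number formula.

C7H7NO4

mol C = 15 / 44.01 = 0.3408; mass C = 0.3408 × 12.01 = 4.093 g
mol H = 2 × (3.08 / 18.02) = 0.3418; mass H = 0.3418 × 1.008 = 0.3446 g
mol N = 0.684 / 14.01 = 0.04882
mass O = 8.26 − (5.122) = 3.138 g → mol O = 0.1961
Ratios (÷ 0.04882): C 6.981, H 7.002, N 1.000, O 4.017
Ratio ≈ 7:7:1:4, so the empirical formula is C7H7NO4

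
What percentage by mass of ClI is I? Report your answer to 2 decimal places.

78.16%

Molar mass = 1(35.45) + 1(126.90) = 162.350 g/mol
Mass of I per mole = 1 × 126.90 = 126.900 g
% I = 126.900 / 162.350 × 100 = 78.16%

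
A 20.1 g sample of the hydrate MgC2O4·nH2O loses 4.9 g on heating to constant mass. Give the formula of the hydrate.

MgC2O4·2H2O

Mass of anhydrous MgC2O4 = 20.1 − 4.9 = 15.2 g
mol H2O = 4.9 / 18.02 = 0.2719
Molar mass of MgC2O4 = 112.33 g/mol → mol MgC2O4 = 15.2 / 112.33 = 0.1353
n = 0.2719 / 0.1353 = 2.01 ≈ 2 → MgC2O4·2H2O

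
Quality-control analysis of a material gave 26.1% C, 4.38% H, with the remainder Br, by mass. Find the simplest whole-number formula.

C5H10Br2

Assume 100 g: 26.1 g C, 4.38 g H, 69.52 g Br.
Moles — C: 26.1 / 12.01 = 2.173 mol; H: 4.38 / 1.008 = 4.345 mol; Br: 69.52 / 79.90 = 0.8701 mol
Ratios (÷ 0.8701): C 2.498, H 4.994, Br 1.000
Scaling by 2: C 5.00, H 9.99, Br 2.00 → C5H10Br2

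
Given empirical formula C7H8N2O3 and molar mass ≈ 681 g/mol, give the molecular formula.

C28H32N8O12

Empirical-formula mass = 168.15 g/mol
n = 681 / 168.15 = 4.05 ≈ 4
Molecular formula = (C7H8N2O3)4 = C28H32N8O12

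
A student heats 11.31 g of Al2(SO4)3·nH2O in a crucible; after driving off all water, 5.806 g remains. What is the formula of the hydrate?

Al2(SO4)3·18H2O

Mass of water lost = 11.31 − 5.806 = 5.504 g → 5.504 / 18.02 = 0.3054 mol H2O
Molar mass of Al2(SO4)3 = 342.17 g/mol → mol Al2(SO4)3 = 5.806 / 342.17 = 0.01697
n = 0.3054 / 0.01697 = 18.00 ≈ 18 → Al2(SO4)3·18H2O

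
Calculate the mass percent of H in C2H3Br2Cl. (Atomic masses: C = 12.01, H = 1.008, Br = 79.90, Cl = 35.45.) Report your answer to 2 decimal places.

Molar mass = 2(12.01) + 3(1.008) + 2(79.90) + 1(35.45) = 222.294 g/mol
Mass of H per mole = 3 × 1.008 = 3.024 g
% H = 3.024 / 222.294 × 100 = 1.36%

1.36%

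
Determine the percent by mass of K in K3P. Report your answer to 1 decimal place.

79.1%

Molar mass = 3(39.10) + 1(30.97) = 148.270 g/mol
Mass of K per mole = 3 × 39.10 = 117.300 g
% K = 117.300 / 148.270 × 100 = 79.1%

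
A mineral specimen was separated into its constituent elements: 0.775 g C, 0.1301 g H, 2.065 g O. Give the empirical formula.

C: 0.775 g ÷ 12.01 g/mol = 0.06453 mol
H: 0.1301 g ÷ 1.008 g/mol = 0.1291 mol
O: 2.065 g ÷ 16.00 g/mol = 0.1291 mol
Smallest is C at 0.06453 mol; normalising gives C 1.000, H 2.000, O 2.000
Ratio ≈ 1:2:2, so the empirical formula is CH2O2

CH2O2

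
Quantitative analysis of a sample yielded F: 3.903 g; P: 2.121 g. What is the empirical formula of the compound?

Moles — F: 3.903 / 19.00 = 0.2054 mol; P: 2.121 / 30.97 = 0.06849 mol
Ratios (÷ 0.06849): F 2.999, P 1.000
→ F3P

F3P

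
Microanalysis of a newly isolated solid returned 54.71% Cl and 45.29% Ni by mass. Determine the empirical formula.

Assume 100 g: 54.71 g Cl, 45.29 g Ni.
n(Cl) = 54.71/35.45 = 1.543, n(Ni) = 45.29/58.69 = 0.7717
Smallest is Ni at 0.7717 mol; normalising gives Cl 2.000, Ni 1.000
≈ 2:1 → Cl2Ni

Cl2Ni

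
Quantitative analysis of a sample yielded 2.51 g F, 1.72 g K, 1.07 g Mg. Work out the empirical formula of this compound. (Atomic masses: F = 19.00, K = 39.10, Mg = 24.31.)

F3KMg

F: 2.51 g ÷ 19.00 g/mol = 0.1321 mol
K: 1.72 g ÷ 39.10 g/mol = 0.04399 mol
Mg: 1.07 g ÷ 24.31 g/mol = 0.04401 mol
Divide by the smallest (0.04399 mol K): F 3.003, K 1.000, Mg 1.001
Ratio ≈ 3:1:1, so the empirical formula is F3KMg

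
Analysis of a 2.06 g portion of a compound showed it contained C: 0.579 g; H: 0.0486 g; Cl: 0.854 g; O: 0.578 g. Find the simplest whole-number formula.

C: 0.579 g ÷ 12.01 g/mol = 0.04821 mol
H: 0.0486 g ÷ 1.008 g/mol = 0.04821 mol
Cl: 0.854 g ÷ 35.45 g/mol = 0.02409 mol
O: 0.578 g ÷ 16.00 g/mol = 0.03612 mol
Smallest is Cl at 0.02409 mol; normalising gives C 2.001, H 2.001, Cl 1.000, O 1.500
×2: C 4.00, H 4.00, Cl 2.00, O 3.00 → C4H4Cl2O3

C4H4Cl2O3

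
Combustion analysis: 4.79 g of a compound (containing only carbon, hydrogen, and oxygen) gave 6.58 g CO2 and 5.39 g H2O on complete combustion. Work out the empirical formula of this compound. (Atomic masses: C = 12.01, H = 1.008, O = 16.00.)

CH4O

mol C = 6.58 / 44.01 = 0.1495; mass C = 0.1495 × 12.01 = 1.796 g
mol H = 2 × (5.39 / 18.02) = 0.5982; mass H = 0.5982 × 1.008 = 0.6030 g
mass O = 4.79 − (2.399) = 2.391 g → mol O = 0.1495
Smallest is O at 0.1495 mol; normalising gives C 1.000, H 4.003, O 1.000
≈ 1:4:1 → CH4O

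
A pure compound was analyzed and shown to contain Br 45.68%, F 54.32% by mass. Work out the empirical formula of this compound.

Assume 100 g: 45.68 g Br, 54.32 g F.
Br: 45.68 g ÷ 79.90 g/mol = 0.5717 mol
F: 54.32 g ÷ 19.00 g/mol = 2.859 mol
Divide by the smallest (0.5717 mol Br): Br 1.000, F 5.001
Ratio ≈ 1:5, so the empirical formula is BrF5

BrF5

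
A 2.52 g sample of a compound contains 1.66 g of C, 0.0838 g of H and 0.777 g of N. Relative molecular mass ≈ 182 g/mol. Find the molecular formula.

Moles — C: 1.66 / 12.01 = 0.1382 mol; H: 0.0838 / 1.008 = 0.08313 mol; N: 0.777 / 14.01 = 0.05546 mol
Ratios (÷ 0.05546): C 2.492, H 1.499, N 1.000
×2: C 4.98, H 3.00, N 2.00 → C5H3N2
Empirical-formula mass = 91.09 g/mol
n = 182 / 91.09 = 2.00 ≈ 2
Molecular formula = (C5H3N2)×2 = C10H6N4

C10H6N4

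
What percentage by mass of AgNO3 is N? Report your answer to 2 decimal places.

Molar mass = 1(107.87) + 1(14.01) + 3(16.00) = 169.880 g/mol
Mass of N per mole = 1 × 14.01 = 14.010 g
% N = 14.010 / 169.880 × 100 = 8.25%

8.25%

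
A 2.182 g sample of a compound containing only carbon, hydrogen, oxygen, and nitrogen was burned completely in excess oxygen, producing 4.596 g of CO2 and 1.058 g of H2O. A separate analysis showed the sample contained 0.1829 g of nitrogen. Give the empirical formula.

mol C = 4.596 / 44.01 = 0.1044; mass C = 0.1044 × 12.01 = 1.254 g
mol H = 2 × (1.058 / 18.02) = 0.1174; mass H = 0.1174 × 1.008 = 0.1184 g
mol N = 0.1829 / 14.01 = 0.01305
mass O = 2.182 − (1.555) = 0.6265 g → mol O = 0.03916
Ratios (÷ 0.01305): C 7.999, H 8.995, N 1.000, O 2.999
Ratio ≈ 8:9:1:3, so the empirical formula is C8H9NO3

C8H9NO3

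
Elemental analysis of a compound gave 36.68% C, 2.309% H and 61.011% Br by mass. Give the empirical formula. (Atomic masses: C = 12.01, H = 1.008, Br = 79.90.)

Assume 100 g: 36.68 g C, 2.309 g H, 61.011 g Br.
C: 36.68 g ÷ 12.01 g/mol = 3.054 mol
H: 2.309 g ÷ 1.008 g/mol = 2.291 mol
Br: 61.011 g ÷ 79.90 g/mol = 0.7636 mol
Ratios (÷ 0.7636): C 4.000, H 3.000, Br 1.000
≈ 4:3:1 → C4H3Br

C4H3Br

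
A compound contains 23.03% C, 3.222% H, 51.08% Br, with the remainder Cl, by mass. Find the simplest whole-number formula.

C3H5BrCl

Assume 100 g: 23.03 g C, 3.222 g H, 51.08 g Br, 22.668 g Cl.
C: 23.03 g ÷ 12.01 g/mol = 1.918 mol
H: 3.222 g ÷ 1.008 g/mol = 3.196 mol
Br: 51.08 g ÷ 79.90 g/mol = 0.6393 mol
Cl: 22.668 g ÷ 35.45 g/mol = 0.6394 mol
Ratios (÷ 0.6393): C 2.999, H 5.000, Br 1.000, Cl 1.000
→ C3H5BrCl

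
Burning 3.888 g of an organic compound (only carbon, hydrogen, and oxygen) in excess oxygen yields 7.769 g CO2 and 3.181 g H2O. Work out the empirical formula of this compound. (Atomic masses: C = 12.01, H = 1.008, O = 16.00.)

mol C = 7.769 / 44.01 = 0.1765; mass C = 0.1765 × 12.01 = 2.120 g
mol H = 2 × (3.181 / 18.02) = 0.3531; mass H = 0.3531 × 1.008 = 0.3559 g
mass O = 3.888 − (2.476) = 1.412 g → mol O = 0.08825
Smallest is O at 0.08825 mol; normalising gives C 2.000, H 4.001, O 1.000
→ C2H4O

C2H4O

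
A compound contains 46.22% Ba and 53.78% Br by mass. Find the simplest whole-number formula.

BaBr2

Assume 100 g: 46.22 g Ba, 53.78 g Br.
Moles — Ba: 46.22 / 137.33 = 0.3366 mol; Br: 53.78 / 79.90 = 0.6731 mol
Ratios (÷ 0.3366): Ba 1.000, Br 2.000
→ BaBr2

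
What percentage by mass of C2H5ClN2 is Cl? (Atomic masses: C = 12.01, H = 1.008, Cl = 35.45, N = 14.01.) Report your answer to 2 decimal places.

38.31%

Molar mass = 2(12.01) + 5(1.008) + 1(35.45) + 2(14.01) = 92.530 g/mol
Mass of Cl per mole = 1 × 35.45 = 35.450 g
% Cl = 35.450 / 92.530 × 100 = 38.31%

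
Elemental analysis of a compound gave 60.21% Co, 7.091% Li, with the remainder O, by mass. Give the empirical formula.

CoLiO2

Assume 100 g: 60.21 g Co, 7.091 g Li, 32.699 g O.
n(Co) = 60.21/58.93 = 1.022, n(Li) = 7.091/6.94 = 1.022, n(O) = 32.699/16.00 = 2.044
Smallest is Co at 1.022 mol; normalising gives Co 1.000, Li 1.000, O 2.000
≈ 1:1:2 → CoLiO2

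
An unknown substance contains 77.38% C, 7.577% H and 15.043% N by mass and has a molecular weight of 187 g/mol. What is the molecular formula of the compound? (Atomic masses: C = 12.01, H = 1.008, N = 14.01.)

C12H14N2

Assume 100 g: 77.38 g C, 7.577 g H, 15.043 g N.
C: 77.38 g ÷ 12.01 g/mol = 6.443 mol
H: 7.577 g ÷ 1.008 g/mol = 7.517 mol
N: 15.043 g ÷ 14.01 g/mol = 1.074 mol
Ratios (÷ 1.074): C 6.001, H 7.001, N 1.000
≈ 6:7:1 → C6H7N
Empirical-formula mass = 93.13 g/mol
n = 187 / 93.13 = 2.01 ≈ 2
Molecular formula = (C6H7N)×2 = C12H14N2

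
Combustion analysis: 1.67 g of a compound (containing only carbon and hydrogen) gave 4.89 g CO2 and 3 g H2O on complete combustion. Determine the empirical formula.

mol C = 4.89 / 44.01 = 0.1111; mass C = 0.1111 × 12.01 = 1.334 g
mol H = 2 × (3 / 18.02) = 0.3330; mass H = 0.3330 × 1.008 = 0.3356 g
Divide by the smallest (0.1111 mol C): C 1.000, H 2.997
→ CH3

CH3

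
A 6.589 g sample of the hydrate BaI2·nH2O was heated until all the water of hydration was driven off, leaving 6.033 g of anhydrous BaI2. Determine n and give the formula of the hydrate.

BaI2·2H2O

Mass of water lost = 6.589 − 6.033 = 0.556 g → 0.556 / 18.02 = 0.03085 mol H2O
Molar mass of BaI2 = 391.13 g/mol → mol BaI2 = 6.033 / 391.13 = 0.01542
n = 0.03085 / 0.01542 = 2.00 ≈ 2 → BaI2·2H2O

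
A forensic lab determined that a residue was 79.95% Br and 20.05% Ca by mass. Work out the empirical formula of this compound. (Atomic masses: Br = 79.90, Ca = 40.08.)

Br2Ca

Assume 100 g: 79.95 g Br, 20.05 g Ca.
Moles — Br: 79.95 / 79.90 = 1.001 mol; Ca: 20.05 / 40.08 = 0.5002 mol
Divide by the smallest (0.5002 mol Ca): Br 2.000, Ca 1.000
≈ 2:1 → Br2Ca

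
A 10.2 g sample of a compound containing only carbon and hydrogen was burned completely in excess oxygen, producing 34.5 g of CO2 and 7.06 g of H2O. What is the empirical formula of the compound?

mol C = 34.5 / 44.01 = 0.7839; mass C = 0.7839 × 12.01 = 9.415 g
mol H = 2 × (7.06 / 18.02) = 0.7836; mass H = 0.7836 × 1.008 = 0.7898 g
Ratios (÷ 0.7836): C 1.000, H 1.000
Ratio ≈ 1:1, so the empirical formula is CH

CH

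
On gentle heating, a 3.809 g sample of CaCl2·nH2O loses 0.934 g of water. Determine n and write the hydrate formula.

Mass of anhydrous CaCl2 = 3.809 − 0.934 = 2.875 g
mol H2O = 0.934 / 18.02 = 0.05183
Molar mass of CaCl2 = 110.98 g/mol → mol CaCl2 = 2.875 / 110.98 = 0.02591
n = 0.05183 / 0.02591 = 2.00 ≈ 2 → CaCl2·2H2O

CaCl2·2H2O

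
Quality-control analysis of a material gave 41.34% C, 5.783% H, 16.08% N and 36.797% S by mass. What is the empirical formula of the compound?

C3H5NS

Assume 100 g: 41.34 g C, 5.783 g H, 16.08 g N, 36.797 g S.
C: 41.34 g ÷ 12.01 g/mol = 3.442 mol
H: 5.783 g ÷ 1.008 g/mol = 5.737 mol
N: 16.08 g ÷ 14.01 g/mol = 1.148 mol
S: 36.797 g ÷ 32.07 g/mol = 1.147 mol
Smallest is S at 1.147 mol; normalising gives C 3.000, H 5.000, N 1.000, S 1.000
Ratio ≈ 3:5:1:1, so the empirical formula is C3H5NS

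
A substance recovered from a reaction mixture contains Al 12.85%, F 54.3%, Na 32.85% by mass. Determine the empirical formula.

AlF6Na3

Assume 100 g: 12.85 g Al, 54.3 g F, 32.85 g Na.
n(Al) = 12.85/26.98 = 0.4763, n(F) = 54.3/19.00 = 2.858, n(Na) = 32.85/22.99 = 1.429
Ratios (÷ 0.4763): Al 1.000, F 6.000, Na 3.000
≈ 1:6:3 → AlF6Na3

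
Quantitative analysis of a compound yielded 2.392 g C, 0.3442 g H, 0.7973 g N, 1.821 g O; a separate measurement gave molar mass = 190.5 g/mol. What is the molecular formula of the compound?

C: 2.392 g ÷ 12.01 g/mol = 0.1992 mol
H: 0.3442 g ÷ 1.008 g/mol = 0.3415 mol
N: 0.7973 g ÷ 14.01 g/mol = 0.05691 mol
O: 1.821 g ÷ 16.00 g/mol = 0.1138 mol
Ratios (÷ 0.05691): C 3.500, H 6.000, N 1.000, O 2.000
Scaling by 2: C 7.00, H 12.00, N 2.00, O 4.00 → C7H12N2O4
Empirical-formula mass = 188.19 g/mol
n = 190.5 / 188.19 = 1.01 ≈ 1
Molecular formula = empirical formula = C7H12N2O4

C7H12N2O4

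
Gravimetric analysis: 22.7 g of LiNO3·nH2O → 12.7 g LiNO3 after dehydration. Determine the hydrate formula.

LiNO3·3H2O

Mass of water lost = 22.7 − 12.7 = 10 g → 10 / 18.02 = 0.5549 mol H2O
Molar mass of LiNO3 = 68.95 g/mol → mol LiNO3 = 12.7 / 68.95 = 0.1842
n = 0.5549 / 0.1842 = 3.01 ≈ 3 → LiNO3·3H2O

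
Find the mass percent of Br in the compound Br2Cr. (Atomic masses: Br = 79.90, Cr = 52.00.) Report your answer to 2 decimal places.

75.45%

Molar mass = 2(79.90) + 1(52.00) = 211.800 g/mol
Mass of Br per mole = 2 × 79.90 = 159.800 g
% Br = 159.800 / 211.800 × 100 = 75.45%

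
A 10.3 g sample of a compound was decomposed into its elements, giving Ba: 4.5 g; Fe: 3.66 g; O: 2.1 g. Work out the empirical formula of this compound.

Ba: 4.5 g ÷ 137.33 g/mol = 0.03277 mol
Fe: 3.66 g ÷ 55.85 g/mol = 0.06553 mol
O: 2.1 g ÷ 16.00 g/mol = 0.1313 mol
Divide by the smallest (0.03277 mol Ba): Ba 1.000, Fe 2.000, O 4.005
→ BaFe2O4

BaFe2O4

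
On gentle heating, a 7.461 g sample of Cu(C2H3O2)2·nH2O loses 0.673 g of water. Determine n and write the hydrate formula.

Mass of anhydrous Cu(C2H3O2)2 = 7.461 − 0.673 = 6.788 g
mol H2O = 0.673 / 18.02 = 0.03735
Molar mass of Cu(C2H3O2)2 = 181.64 g/mol → mol Cu(C2H3O2)2 = 6.788 / 181.64 = 0.03737
n = 0.03735 / 0.03737 = 1.00 ≈ 1 → Cu(C2H3O2)2·H2O

Cu(C2H3O2)2·H2O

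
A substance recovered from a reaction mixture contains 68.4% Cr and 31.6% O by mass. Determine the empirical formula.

Cr2O3

Assume 100 g: 68.4 g Cr, 31.6 g O.
Cr: 68.4 g ÷ 52.00 g/mol = 1.315 mol
O: 31.6 g ÷ 16.00 g/mol = 1.975 mol
Ratios (÷ 1.315): Cr 1.000, O 1.501
Multiply by 2: Cr 2.00, O 3.00 → Cr2O3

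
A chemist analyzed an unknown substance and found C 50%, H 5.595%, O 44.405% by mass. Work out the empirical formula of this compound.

Assume 100 g: 50 g C, 5.595 g H, 44.405 g O.
C: 50 g ÷ 12.01 g/mol = 4.163 mol
H: 5.595 g ÷ 1.008 g/mol = 5.551 mol
O: 44.405 g ÷ 16.00 g/mol = 2.775 mol
Smallest is O at 2.775 mol; normalising gives C 1.500, H 2.000, O 1.000
×2: C 3.00, H 4.00, O 2.00 → C3H4O2

C3H4O2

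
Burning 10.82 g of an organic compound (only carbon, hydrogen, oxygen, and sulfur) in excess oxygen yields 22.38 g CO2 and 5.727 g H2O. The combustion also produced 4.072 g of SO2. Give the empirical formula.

mol C = 22.38 / 44.01 = 0.5085; mass C = 0.5085 × 12.01 = 6.107 g
mol H = 2 × (5.727 / 18.02) = 0.6356; mass H = 0.6356 × 1.008 = 0.6407 g
mol S = 4.072 / 64.07 = 0.06356; mass S = 2.038 g
mass O = 10.82 − (8.786) = 2.034 g → mol O = 0.1271
Divide by the smallest (0.06356 mol S): C 8.001, H 10.001, O 2.000, S 1.000
Ratio ≈ 8:10:2:1, so the empirical formula is C8H10O2S

C8H10O2S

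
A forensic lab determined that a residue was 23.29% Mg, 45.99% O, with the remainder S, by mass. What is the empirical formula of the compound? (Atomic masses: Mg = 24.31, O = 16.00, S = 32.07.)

MgO3S

Assume 100 g: 23.29 g Mg, 45.99 g O, 30.72 g S.
Moles — Mg: 23.29 / 24.31 = 0.958 mol; O: 45.99 / 16.00 = 2.874 mol; S: 30.72 / 32.07 = 0.9579 mol
Smallest is S at 0.9579 mol; normalising gives Mg 1.000, O 3.001, S 1.000
Ratio ≈ 1:3:1, so the empirical formula is MgO3S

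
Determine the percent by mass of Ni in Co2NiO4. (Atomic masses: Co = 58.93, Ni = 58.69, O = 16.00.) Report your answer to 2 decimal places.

24.40%

Molar mass = 2(58.93) + 1(58.69) + 4(16.00) = 240.550 g/mol
Mass of Ni per mole = 1 × 58.69 = 58.690 g
% Ni = 58.690 / 240.550 × 100 = 24.40%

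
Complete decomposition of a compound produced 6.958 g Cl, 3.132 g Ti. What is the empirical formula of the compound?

Cl: 6.958 g ÷ 35.45 g/mol = 0.1963 mol
Ti: 3.132 g ÷ 47.87 g/mol = 0.06543 mol
Divide by the smallest (0.06543 mol Ti): Cl 3.000, Ti 1.000
≈ 3:1 → Cl3Ti

Cl3Ti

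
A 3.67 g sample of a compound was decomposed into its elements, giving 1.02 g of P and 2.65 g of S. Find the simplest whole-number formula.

P2S5

n(P) = 1.02/30.97 = 0.03294, n(S) = 2.65/32.07 = 0.08263
Smallest is P at 0.03294 mol; normalising gives P 1.000, S 2.509
Multiply by 2: P 2.00, S 5.02 → P2S5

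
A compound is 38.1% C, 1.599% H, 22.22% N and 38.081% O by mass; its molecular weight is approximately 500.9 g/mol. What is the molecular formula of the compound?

C16H8N8O12

Assume 100 g: 38.1 g C, 1.599 g H, 22.22 g N, 38.081 g O.
n(C) = 38.1/12.01 = 3.172, n(H) = 1.599/1.008 = 1.586, n(N) = 22.22/14.01 = 1.586, n(O) = 38.081/16.00 = 2.38
Smallest is N at 1.586 mol; normalising gives C 2.000, H 1.000, N 1.000, O 1.501
Scaling by 2: C 4.00, H 2.00, N 2.00, O 3.00 → C4H2N2O3
Empirical-formula mass = 126.08 g/mol
n = 500.9 / 126.08 = 3.97 ≈ 4
Molecular formula = (C4H2N2O3)×4 = C16H8N8O12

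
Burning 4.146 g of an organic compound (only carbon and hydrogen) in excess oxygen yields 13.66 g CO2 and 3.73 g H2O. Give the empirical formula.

mol C = 13.66 / 44.01 = 0.3104; mass C = 0.3104 × 12.01 = 3.728 g
mol H = 2 × (3.73 / 18.02) = 0.4140; mass H = 0.4140 × 1.008 = 0.4173 g
Ratios (÷ 0.3104): C 1.000, H 1.334
×3: C 3.00, H 4.00 → C3H4

C3H4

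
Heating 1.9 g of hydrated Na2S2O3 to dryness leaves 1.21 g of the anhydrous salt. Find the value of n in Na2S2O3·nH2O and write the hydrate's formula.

Mass of water lost = 1.9 − 1.21 = 0.69 g → 0.69 / 18.02 = 0.03829 mol H2O
Molar mass of Na2S2O3 = 158.12 g/mol → mol Na2S2O3 = 1.21 / 158.12 = 0.007652
n = 0.03829 / 0.007652 = 5.00 ≈ 5 → Na2S2O3·5H2O

Na2S2O3·5H2O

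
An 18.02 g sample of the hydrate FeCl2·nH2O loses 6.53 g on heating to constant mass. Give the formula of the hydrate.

Mass of anhydrous FeCl2 = 18.02 − 6.53 = 11.49 g
mol H2O = 6.53 / 18.02 = 0.3624
Molar mass of FeCl2 = 126.75 g/mol → mol FeCl2 = 11.49 / 126.75 = 0.09065
n = 0.3624 / 0.09065 = 4.00 ≈ 4 → FeCl2·4H2O

FeCl2·4H2O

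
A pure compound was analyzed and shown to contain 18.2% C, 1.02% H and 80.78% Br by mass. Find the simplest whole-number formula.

Assume 100 g: 18.2 g C, 1.02 g H, 80.78 g Br.
Moles — C: 18.2 / 12.01 = 1.515 mol; H: 1.02 / 1.008 = 1.012 mol; Br: 80.78 / 79.90 = 1.011 mol
Ratios (÷ 1.011): C 1.499, H 1.001, Br 1.000
Scaling by 2: C 3.00, H 2.00, Br 2.00 → C3H2Br2

C3H2Br2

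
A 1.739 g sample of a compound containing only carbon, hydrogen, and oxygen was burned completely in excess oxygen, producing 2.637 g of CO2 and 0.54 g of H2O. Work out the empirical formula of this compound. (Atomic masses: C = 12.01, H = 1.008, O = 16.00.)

mol C = 2.637 / 44.01 = 0.05992; mass C = 0.05992 × 12.01 = 0.7196 g
mol H = 2 × (0.54 / 18.02) = 0.05993; mass H = 0.05993 × 1.008 = 0.06041 g
mass O = 1.739 − (0.7800) = 0.9590 g → mol O = 0.05994
Ratios (÷ 0.05992): C 1.000, H 1.000, O 1.000
Ratio ≈ 1:1:1, so the empirical formula is CHO

CHO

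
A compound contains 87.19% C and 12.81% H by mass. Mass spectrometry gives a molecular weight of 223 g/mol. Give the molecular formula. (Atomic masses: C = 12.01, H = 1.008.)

Assume 100 g: 87.19 g C, 12.81 g H.
n(C) = 87.19/12.01 = 7.26, n(H) = 12.81/1.008 = 12.71
Ratios (÷ 7.26): C 1.000, H 1.751
Scaling by 4: C 4.00, H 7.00 → C4H7
Empirical-formula mass = 55.10 g/mol
n = 223 / 55.10 = 4.05 ≈ 4
Molecular formula = (C4H7)×4 = C16H28

C16H28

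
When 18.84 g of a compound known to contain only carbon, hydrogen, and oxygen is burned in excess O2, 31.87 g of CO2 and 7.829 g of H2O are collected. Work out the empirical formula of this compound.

mol C = 31.87 / 44.01 = 0.7242; mass C = 0.7242 × 12.01 = 8.697 g
mol H = 2 × (7.829 / 18.02) = 0.8689; mass H = 0.8689 × 1.008 = 0.8759 g
mass O = 18.84 − (9.573) = 9.267 g → mol O = 0.5792
Smallest is O at 0.5792 mol; normalising gives C 1.250, H 1.500, O 1.000
Multiply by 4: C 5.00, H 6.00, O 4.00 → C5H6O4

C5H6O4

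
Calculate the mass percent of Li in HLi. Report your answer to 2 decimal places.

Molar mass = 1(1.008) + 1(6.94) = 7.948 g/mol
Mass of Li per mole = 1 × 6.94 = 6.940 g
% Li = 6.940 / 7.948 × 100 = 87.32%

87.32%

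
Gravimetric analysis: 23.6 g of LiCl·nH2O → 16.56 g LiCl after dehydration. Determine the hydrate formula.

LiCl·H2O

Mass of water lost = 23.6 − 16.56 = 7.04 g → 7.04 / 18.02 = 0.3907 mol H2O
Molar mass of LiCl = 42.39 g/mol → mol LiCl = 16.56 / 42.39 = 0.3907
n = 0.3907 / 0.3907 = 1.00 ≈ 1 → LiCl·H2O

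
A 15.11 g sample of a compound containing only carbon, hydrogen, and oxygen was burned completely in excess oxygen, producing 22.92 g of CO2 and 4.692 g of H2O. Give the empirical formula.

CHO

mol C = 22.92 / 44.01 = 0.5208; mass C = 0.5208 × 12.01 = 6.255 g
mol H = 2 × (4.692 / 18.02) = 0.5208; mass H = 0.5208 × 1.008 = 0.5249 g
mass O = 15.11 − (6.780) = 8.330 g → mol O = 0.5206
Ratios (÷ 0.5206): C 1.000, H 1.000, O 1.000
→ CHO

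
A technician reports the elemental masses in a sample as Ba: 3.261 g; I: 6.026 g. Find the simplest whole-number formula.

BaI2

n(Ba) = 3.261/137.33 = 0.02375, n(I) = 6.026/126.90 = 0.04749
Ratios (÷ 0.02375): Ba 1.000, I 2.000
≈ 1:2 → BaI2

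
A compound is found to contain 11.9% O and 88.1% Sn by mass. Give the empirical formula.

Assume 100 g: 11.9 g O, 88.1 g Sn.
Moles — O: 11.9 / 16.00 = 0.7438 mol; Sn: 88.1 / 118.71 = 0.7421 mol
Smallest is Sn at 0.7421 mol; normalising gives O 1.002, Sn 1.000
→ OSn

OSn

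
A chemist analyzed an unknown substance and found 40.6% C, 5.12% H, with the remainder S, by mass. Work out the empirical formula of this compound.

C2H3S

Assume 100 g: 40.6 g C, 5.12 g H, 54.28 g S.
C: 40.6 g ÷ 12.01 g/mol = 3.381 mol
H: 5.12 g ÷ 1.008 g/mol = 5.079 mol
S: 54.28 g ÷ 32.07 g/mol = 1.693 mol
Ratios (÷ 1.693): C 1.997, H 3.001, S 1.000
→ C2H3S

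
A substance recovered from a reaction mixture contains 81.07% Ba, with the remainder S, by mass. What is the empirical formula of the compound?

Assume 100 g: 81.07 g Ba, 18.93 g S.
Ba: 81.07 g ÷ 137.33 g/mol = 0.5903 mol
S: 18.93 g ÷ 32.07 g/mol = 0.5903 mol
Ratios (÷ 0.5903): Ba 1.000, S 1.000
→ BaS

BaS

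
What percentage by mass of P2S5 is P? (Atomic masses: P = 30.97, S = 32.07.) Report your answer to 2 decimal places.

27.86%

Molar mass = 2(30.97) + 5(32.07) = 222.290 g/mol
Mass of P per mole = 2 × 30.97 = 61.940 g
% P = 61.940 / 222.290 × 100 = 27.86%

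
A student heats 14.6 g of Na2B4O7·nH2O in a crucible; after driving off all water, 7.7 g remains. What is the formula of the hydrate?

Mass of water lost = 14.6 − 7.7 = 6.9 g → 6.9 / 18.02 = 0.3829 mol H2O
Molar mass of Na2B4O7 = 201.22 g/mol → mol Na2B4O7 = 7.7 / 201.22 = 0.03827
n = 0.3829 / 0.03827 = 10.01 ≈ 10 → Na2B4O7·10H2O

Na2B4O7·10H2O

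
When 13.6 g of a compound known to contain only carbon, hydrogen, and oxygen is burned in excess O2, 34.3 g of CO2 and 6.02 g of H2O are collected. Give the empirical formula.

mol C = 34.3 / 44.01 = 0.7794; mass C = 0.7794 × 12.01 = 9.360 g
mol H = 2 × (6.02 / 18.02) = 0.6681; mass H = 0.6681 × 1.008 = 0.6735 g
mass O = 13.6 − (10.03) = 3.566 g → mol O = 0.2229
Divide by the smallest (0.2229 mol O): C 3.497, H 2.998, O 1.000
×2: C 6.99, H 6.00, O 2.00 → C7H6O2

C7H6O2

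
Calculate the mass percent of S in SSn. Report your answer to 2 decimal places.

21.27%

Molar mass = 1(32.07) + 1(118.71) = 150.780 g/mol
Mass of S per mole = 1 × 32.07 = 32.070 g
% S = 32.070 / 150.780 × 100 = 21.27%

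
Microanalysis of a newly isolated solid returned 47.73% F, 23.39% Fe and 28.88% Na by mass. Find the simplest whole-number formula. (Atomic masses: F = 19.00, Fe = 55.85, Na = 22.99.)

Assume 100 g: 47.73 g F, 23.39 g Fe, 28.88 g Na.
Moles — F: 47.73 / 19.00 = 2.512 mol; Fe: 23.39 / 55.85 = 0.4188 mol; Na: 28.88 / 22.99 = 1.256 mol
Divide by the smallest (0.4188 mol Fe): F 5.998, Fe 1.000, Na 3.000
Ratio ≈ 6:1:3, so the empirical formula is F6FeNa3

F6FeNa3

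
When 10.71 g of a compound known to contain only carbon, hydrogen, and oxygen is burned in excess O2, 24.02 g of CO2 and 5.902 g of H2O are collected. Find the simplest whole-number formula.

mol C = 24.02 / 44.01 = 0.5458; mass C = 0.5458 × 12.01 = 6.555 g
mol H = 2 × (5.902 / 18.02) = 0.6550; mass H = 0.6550 × 1.008 = 0.6603 g
mass O = 10.71 − (7.215) = 3.495 g → mol O = 0.2184
Smallest is O at 0.2184 mol; normalising gives C 2.499, H 2.999, O 1.000
×2: C 5.00, H 6.00, O 2.00 → C5H6O2

C5H6O2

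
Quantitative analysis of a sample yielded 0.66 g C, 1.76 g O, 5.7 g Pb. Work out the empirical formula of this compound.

n(C) = 0.66/12.01 = 0.05495, n(O) = 1.76/16.00 = 0.11, n(Pb) = 5.7/207.2 = 0.02751
Divide by the smallest (0.02751 mol Pb): C 1.998, O 3.999, Pb 1.000
→ C2O4Pb

C2O4Pb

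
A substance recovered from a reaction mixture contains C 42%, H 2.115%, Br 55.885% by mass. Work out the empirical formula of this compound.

Assume 100 g: 42 g C, 2.115 g H, 55.885 g Br.
n(C) = 42/12.01 = 3.497, n(H) = 2.115/1.008 = 2.098, n(Br) = 55.885/79.90 = 0.6994
Smallest is Br at 0.6994 mol; normalising gives C 5.000, H 3.000, Br 1.000
Ratio ≈ 5:3:1, so the empirical formula is C5H3Br

C5H3Br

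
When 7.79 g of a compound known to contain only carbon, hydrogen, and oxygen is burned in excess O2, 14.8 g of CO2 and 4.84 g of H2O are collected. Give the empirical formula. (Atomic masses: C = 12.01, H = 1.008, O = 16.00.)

mol C = 14.8 / 44.01 = 0.3363; mass C = 0.3363 × 12.01 = 4.039 g
mol H = 2 × (4.84 / 18.02) = 0.5372; mass H = 0.5372 × 1.008 = 0.5415 g
mass O = 7.79 − (4.580) = 3.210 g → mol O = 0.2006
Divide by the smallest (0.2006 mol O): C 1.676, H 2.678, O 1.000
Multiply by 3: C 5.03, H 8.03, O 3.00 → C5H8O3

C5H8O3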